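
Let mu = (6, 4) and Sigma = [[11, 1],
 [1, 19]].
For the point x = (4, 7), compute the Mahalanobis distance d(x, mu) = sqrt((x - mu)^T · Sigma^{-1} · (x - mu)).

Step 1 — centre the observation: (x - mu) = (-2, 3).

Step 2 — invert Sigma. det(Sigma) = 11·19 - (1)² = 208.
  Sigma^{-1} = (1/det) · [[d, -b], [-b, a]] = [[0.0913, -0.0048],
 [-0.0048, 0.0529]].

Step 3 — form the quadratic (x - mu)^T · Sigma^{-1} · (x - mu):
  Sigma^{-1} · (x - mu) = (-0.1971, 0.1683).
  (x - mu)^T · [Sigma^{-1} · (x - mu)] = (-2)·(-0.1971) + (3)·(0.1683) = 0.899.

Step 4 — take square root: d = √(0.899) ≈ 0.9482.

d(x, mu) = √(0.899) ≈ 0.9482


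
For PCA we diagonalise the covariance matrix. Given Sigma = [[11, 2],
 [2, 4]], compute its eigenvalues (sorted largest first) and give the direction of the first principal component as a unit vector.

Step 1 — characteristic polynomial of 2×2 Sigma:
  det(Sigma - λI) = λ² - trace · λ + det = 0.
  trace = 11 + 4 = 15, det = 11·4 - (2)² = 40.
Step 2 — discriminant:
  Δ = trace² - 4·det = 225 - 160 = 65.
Step 3 — eigenvalues:
  λ = (trace ± √Δ)/2 = (15 ± 8.0623)/2,
  λ_1 = 11.5311,  λ_2 = 3.4689.

Step 4 — unit eigenvector for λ_1: solve (Sigma - λ_1 I)v = 0. First row:
  (11 - 11.5311)·v_x + (2)·v_y = 0, i.e. (-0.5311)·v_x + (2)·v_y = 0,
  so v ∝ (b, λ_1 - a) = (2, 0.5311) = u.
  ||u|| = √((2)² + (0.5311)²) = √(4.2821) ≈ 2.0693,
  v_1 = u/||u|| ≈ (0.9665, 0.2567) (||v_1|| = 1).

λ_1 = 11.5311,  λ_2 = 3.4689;  v_1 ≈ (0.9665, 0.2567)


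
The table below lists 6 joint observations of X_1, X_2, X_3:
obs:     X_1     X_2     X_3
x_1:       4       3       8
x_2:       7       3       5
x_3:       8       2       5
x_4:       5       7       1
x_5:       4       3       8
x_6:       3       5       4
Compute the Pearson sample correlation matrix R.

Step 1 — column means:
  mean(X_1) = (4 + 7 + 8 + 5 + 4 + 3) / 6 = 31/6 = 5.1667
  mean(X_2) = (3 + 3 + 2 + 7 + 3 + 5) / 6 = 23/6 = 3.8333
  mean(X_3) = (8 + 5 + 5 + 1 + 8 + 4) / 6 = 31/6 = 5.1667

Step 2 — sample variances and covariances s[i,j] = (1/(n-1)) · Σ_k (x_{k,i} - mean_i) · (x_{k,j} - mean_j), with n-1 = 5:
  s[X_1,X_1] = ((-1.1667)·(-1.1667) + (1.8333)·(1.8333) + (2.8333)·(2.8333) + (-0.1667)·(-0.1667) + (-1.1667)·(-1.1667) + (-2.1667)·(-2.1667)) / 5 = 18.8333/5 = 3.7667
  s[X_1,X_2] = ((-1.1667)·(-0.8333) + (1.8333)·(-0.8333) + (2.8333)·(-1.8333) + (-0.1667)·(3.1667) + (-1.1667)·(-0.8333) + (-2.1667)·(1.1667)) / 5 = -7.8333/5 = -1.5667
  s[X_1,X_3] = ((-1.1667)·(2.8333) + (1.8333)·(-0.1667) + (2.8333)·(-0.1667) + (-0.1667)·(-4.1667) + (-1.1667)·(2.8333) + (-2.1667)·(-1.1667)) / 5 = -4.1667/5 = -0.8333
  s[X_2,X_2] = ((-0.8333)·(-0.8333) + (-0.8333)·(-0.8333) + (-1.8333)·(-1.8333) + (3.1667)·(3.1667) + (-0.8333)·(-0.8333) + (1.1667)·(1.1667)) / 5 = 16.8333/5 = 3.3667
  s[X_2,X_3] = ((-0.8333)·(2.8333) + (-0.8333)·(-0.1667) + (-1.8333)·(-0.1667) + (3.1667)·(-4.1667) + (-0.8333)·(2.8333) + (1.1667)·(-1.1667)) / 5 = -18.8333/5 = -3.7667
  s[X_3,X_3] = ((2.8333)·(2.8333) + (-0.1667)·(-0.1667) + (-0.1667)·(-0.1667) + (-4.1667)·(-4.1667) + (2.8333)·(2.8333) + (-1.1667)·(-1.1667)) / 5 = 34.8333/5 = 6.9667
  Sample standard deviations s_i = √(s[i,i]):
  s(X_1) = √(3.7667) = 1.9408
  s(X_2) = √(3.3667) = 1.8348
  s(X_3) = √(6.9667) = 2.6394

Step 3 — r_{ij} = s_{ij} / (s_i · s_j):
  r[X_1,X_1] = 1 (diagonal).
  r[X_1,X_2] = -1.5667 / (1.9408 · 1.8348) = -1.5667 / 3.5611 = -0.4399
  r[X_1,X_3] = -0.8333 / (1.9408 · 2.6394) = -0.8333 / 5.1226 = -0.1627
  r[X_2,X_2] = 1 (diagonal).
  r[X_2,X_3] = -3.7667 / (1.8348 · 2.6394) = -3.7667 / 4.843 = -0.7778
  r[X_3,X_3] = 1 (diagonal).

R is symmetric with unit diagonal. Assembling:

R = [[1, -0.4399, -0.1627],
 [-0.4399, 1, -0.7778],
 [-0.1627, -0.7778, 1]]


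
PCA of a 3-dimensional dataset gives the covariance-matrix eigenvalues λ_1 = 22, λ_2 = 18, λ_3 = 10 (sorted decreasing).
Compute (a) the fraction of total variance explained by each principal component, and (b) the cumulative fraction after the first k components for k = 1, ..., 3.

Step 1 — total variance = trace(Sigma) = Σ λ_i = 22 + 18 + 10 = 50.

Step 2 — fraction explained by component i = λ_i / Σ λ:
  PC1: 22/50 = 0.44
  PC2: 18/50 = 0.36
  PC3: 10/50 = 0.2

Step 3 — cumulative fraction after k components = (λ_1 + ... + λ_k) / Σ λ:
  k = 1: 22/50 = 0.44
  k = 2: (22 + 18)/50 = 40/50 = 0.8
  k = 3: (22 + 18 + 10)/50 = 50/50 = 1

Summary (fraction, with percent):

explained: PC1 0.44 (44%), PC2 0.36 (36%), PC3 0.2 (20%);  cumulative: 0.44, 0.8, 1


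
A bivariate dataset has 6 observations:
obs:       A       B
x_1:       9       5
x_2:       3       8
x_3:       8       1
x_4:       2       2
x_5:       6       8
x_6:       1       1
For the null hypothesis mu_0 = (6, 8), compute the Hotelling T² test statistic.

Step 1 — sample mean vector:
  mean(A) = (9 + 3 + 8 + 2 + 6 + 1) / 6 = 29/6 = 4.8333
  mean(B) = (5 + 8 + 1 + 2 + 8 + 1) / 6 = 25/6 = 4.1667
  x̄ = (4.8333, 4.1667),  deviation x̄ - mu_0 = (4.8333, 4.1667) - (6, 8) = (-1.1667, -3.8333).

Step 2 — sample covariance matrix, S[i,j] = (1/(n-1)) · Σ_k (x_{k,i} - mean_i) · (x_{k,j} - mean_j), divisor n-1 = 5:
  S[A,A] = ((4.1667)·(4.1667) + (-1.8333)·(-1.8333) + (3.1667)·(3.1667) + (-2.8333)·(-2.8333) + (1.1667)·(1.1667) + (-3.8333)·(-3.8333)) / 5 = 54.8333/5 = 10.9667
  S[A,B] = ((4.1667)·(0.8333) + (-1.8333)·(3.8333) + (3.1667)·(-3.1667) + (-2.8333)·(-2.1667) + (1.1667)·(3.8333) + (-3.8333)·(-3.1667)) / 5 = 9.1667/5 = 1.8333
  S[B,B] = ((0.8333)·(0.8333) + (3.8333)·(3.8333) + (-3.1667)·(-3.1667) + (-2.1667)·(-2.1667) + (3.8333)·(3.8333) + (-3.1667)·(-3.1667)) / 5 = 54.8333/5 = 10.9667
  S = [[10.9667, 1.8333],
 [1.8333, 10.9667]].

Step 3 — invert S. det(S) = 10.9667·10.9667 - (1.8333)² = 116.9067.
  S^{-1} = (1/det) · [[d, -b], [-b, a]] = [[0.0938, -0.0157],
 [-0.0157, 0.0938]].

Step 4 — quadratic form (x̄ - mu_0)^T · S^{-1} · (x̄ - mu_0):
  S^{-1} · (x̄ - mu_0) = (-0.0493, -0.3413),
  (x̄ - mu_0)^T · [...] = (-1.1667)·(-0.0493) + (-3.8333)·(-0.3413) = 1.3659.

Step 5 — scale by n: T² = 6 · 1.3659 = 8.1951.

T² ≈ 8.1951


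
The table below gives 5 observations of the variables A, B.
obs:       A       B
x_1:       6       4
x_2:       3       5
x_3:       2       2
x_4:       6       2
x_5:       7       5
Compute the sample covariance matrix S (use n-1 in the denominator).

Step 1 — column means:
  mean(A) = (6 + 3 + 2 + 6 + 7) / 5 = 24/5 = 4.8
  mean(B) = (4 + 5 + 2 + 2 + 5) / 5 = 18/5 = 3.6

Step 2 — sample covariance S[i,j] = (1/(n-1)) · Σ_k (x_{k,i} - mean_i) · (x_{k,j} - mean_j), with n-1 = 4.
  S[A,A] = ((1.2)·(1.2) + (-1.8)·(-1.8) + (-2.8)·(-2.8) + (1.2)·(1.2) + (2.2)·(2.2)) / 4 = 18.8/4 = 4.7
  S[A,B] = ((1.2)·(0.4) + (-1.8)·(1.4) + (-2.8)·(-1.6) + (1.2)·(-1.6) + (2.2)·(1.4)) / 4 = 3.6/4 = 0.9
  S[B,B] = ((0.4)·(0.4) + (1.4)·(1.4) + (-1.6)·(-1.6) + (-1.6)·(-1.6) + (1.4)·(1.4)) / 4 = 9.2/4 = 2.3

S is symmetric (S[j,i] = S[i,j]). Assembling:

S = [[4.7, 0.9],
 [0.9, 2.3]]


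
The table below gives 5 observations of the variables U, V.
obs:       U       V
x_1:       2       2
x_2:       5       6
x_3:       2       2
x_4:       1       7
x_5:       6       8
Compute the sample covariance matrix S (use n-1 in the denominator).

Step 1 — column means:
  mean(U) = (2 + 5 + 2 + 1 + 6) / 5 = 16/5 = 3.2
  mean(V) = (2 + 6 + 2 + 7 + 8) / 5 = 25/5 = 5

Step 2 — sample covariance S[i,j] = (1/(n-1)) · Σ_k (x_{k,i} - mean_i) · (x_{k,j} - mean_j), with n-1 = 4.
  S[U,U] = ((-1.2)·(-1.2) + (1.8)·(1.8) + (-1.2)·(-1.2) + (-2.2)·(-2.2) + (2.8)·(2.8)) / 4 = 18.8/4 = 4.7
  S[U,V] = ((-1.2)·(-3) + (1.8)·(1) + (-1.2)·(-3) + (-2.2)·(2) + (2.8)·(3)) / 4 = 13/4 = 3.25
  S[V,V] = ((-3)·(-3) + (1)·(1) + (-3)·(-3) + (2)·(2) + (3)·(3)) / 4 = 32/4 = 8

S is symmetric (S[j,i] = S[i,j]). Assembling:

S = [[4.7, 3.25],
 [3.25, 8]]


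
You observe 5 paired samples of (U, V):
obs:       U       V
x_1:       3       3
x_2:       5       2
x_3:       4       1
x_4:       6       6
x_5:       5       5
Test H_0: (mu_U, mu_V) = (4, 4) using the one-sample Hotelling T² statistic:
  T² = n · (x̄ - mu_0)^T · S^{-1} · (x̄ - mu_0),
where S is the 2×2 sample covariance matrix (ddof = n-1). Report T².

Step 1 — sample mean vector:
  mean(U) = (3 + 5 + 4 + 6 + 5) / 5 = 23/5 = 4.6
  mean(V) = (3 + 2 + 1 + 6 + 5) / 5 = 17/5 = 3.4
  x̄ = (4.6, 3.4),  deviation x̄ - mu_0 = (4.6, 3.4) - (4, 4) = (0.6, -0.6).

Step 2 — sample covariance matrix, S[i,j] = (1/(n-1)) · Σ_k (x_{k,i} - mean_i) · (x_{k,j} - mean_j), divisor n-1 = 4:
  S[U,U] = ((-1.6)·(-1.6) + (0.4)·(0.4) + (-0.6)·(-0.6) + (1.4)·(1.4) + (0.4)·(0.4)) / 4 = 5.2/4 = 1.3
  S[U,V] = ((-1.6)·(-0.4) + (0.4)·(-1.4) + (-0.6)·(-2.4) + (1.4)·(2.6) + (0.4)·(1.6)) / 4 = 5.8/4 = 1.45
  S[V,V] = ((-0.4)·(-0.4) + (-1.4)·(-1.4) + (-2.4)·(-2.4) + (2.6)·(2.6) + (1.6)·(1.6)) / 4 = 17.2/4 = 4.3
  S = [[1.3, 1.45],
 [1.45, 4.3]].

Step 3 — invert S. det(S) = 1.3·4.3 - (1.45)² = 3.4875.
  S^{-1} = (1/det) · [[d, -b], [-b, a]] = [[1.233, -0.4158],
 [-0.4158, 0.3728]].

Step 4 — quadratic form (x̄ - mu_0)^T · S^{-1} · (x̄ - mu_0):
  S^{-1} · (x̄ - mu_0) = (0.9892, -0.4731),
  (x̄ - mu_0)^T · [...] = (0.6)·(0.9892) + (-0.6)·(-0.4731) = 0.8774.

Step 5 — scale by n: T² = 5 · 0.8774 = 4.3871.

T² ≈ 4.3871


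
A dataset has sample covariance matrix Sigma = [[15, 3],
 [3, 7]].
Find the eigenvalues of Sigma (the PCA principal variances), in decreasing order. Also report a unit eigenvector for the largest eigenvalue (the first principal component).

Step 1 — characteristic polynomial of 2×2 Sigma:
  det(Sigma - λI) = λ² - trace · λ + det = 0.
  trace = 15 + 7 = 22, det = 15·7 - (3)² = 96.
Step 2 — discriminant:
  Δ = trace² - 4·det = 484 - 384 = 100.
Step 3 — eigenvalues:
  λ = (trace ± √Δ)/2 = (22 ± 10)/2,
  λ_1 = 16,  λ_2 = 6.

Step 4 — unit eigenvector for λ_1: solve (Sigma - λ_1 I)v = 0. First row:
  (15 - 16)·v_x + (3)·v_y = 0, i.e. (-1)·v_x + (3)·v_y = 0,
  so v ∝ (b, λ_1 - a) = (3, 1) = u.
  ||u|| = √((3)² + (1)²) = √(10) ≈ 3.1623,
  v_1 = u/||u|| ≈ (0.9487, 0.3162) (||v_1|| = 1).

λ_1 = 16,  λ_2 = 6;  v_1 ≈ (0.9487, 0.3162)


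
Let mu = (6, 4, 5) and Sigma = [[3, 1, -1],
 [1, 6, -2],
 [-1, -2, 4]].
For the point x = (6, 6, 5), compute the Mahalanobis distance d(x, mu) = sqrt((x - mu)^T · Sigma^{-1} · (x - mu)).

Step 1 — centre the observation: (x - mu) = (0, 2, 0).

Step 2 — invert Sigma (cofactor / det for 3×3, or solve directly):
  Sigma^{-1} = [[0.3704, -0.037, 0.0741],
 [-0.037, 0.2037, 0.0926],
 [0.0741, 0.0926, 0.3148]].

Step 3 — form the quadratic (x - mu)^T · Sigma^{-1} · (x - mu):
  Sigma^{-1} · (x - mu) = (-0.0741, 0.4074, 0.1852).
  (x - mu)^T · [Sigma^{-1} · (x - mu)] = (0)·(-0.0741) + (2)·(0.4074) + (0)·(0.1852) = 0.8148.

Step 4 — take square root: d = √(0.8148) ≈ 0.9027.

d(x, mu) = √(0.8148) ≈ 0.9027


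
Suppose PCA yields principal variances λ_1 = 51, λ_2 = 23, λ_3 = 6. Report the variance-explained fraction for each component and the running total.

Step 1 — total variance = trace(Sigma) = Σ λ_i = 51 + 23 + 6 = 80.

Step 2 — fraction explained by component i = λ_i / Σ λ:
  PC1: 51/80 = 0.6375
  PC2: 23/80 = 0.2875
  PC3: 6/80 = 0.075

Step 3 — cumulative fraction after k components = (λ_1 + ... + λ_k) / Σ λ:
  k = 1: 51/80 = 0.6375
  k = 2: (51 + 23)/80 = 74/80 = 0.925
  k = 3: (51 + 23 + 6)/80 = 80/80 = 1

Summary (fraction, with percent):

explained: PC1 0.6375 (63.75%), PC2 0.2875 (28.75%), PC3 0.075 (7.5%);  cumulative: 0.6375, 0.925, 1


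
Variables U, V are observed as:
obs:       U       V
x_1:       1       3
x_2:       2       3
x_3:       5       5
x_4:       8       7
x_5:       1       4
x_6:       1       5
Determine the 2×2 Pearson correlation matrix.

Step 1 — column means:
  mean(U) = (1 + 2 + 5 + 8 + 1 + 1) / 6 = 18/6 = 3
  mean(V) = (3 + 3 + 5 + 7 + 4 + 5) / 6 = 27/6 = 4.5

Step 2 — sample variances and covariances s[i,j] = (1/(n-1)) · Σ_k (x_{k,i} - mean_i) · (x_{k,j} - mean_j), with n-1 = 5:
  s[U,U] = ((-2)·(-2) + (-1)·(-1) + (2)·(2) + (5)·(5) + (-2)·(-2) + (-2)·(-2)) / 5 = 42/5 = 8.4
  s[U,V] = ((-2)·(-1.5) + (-1)·(-1.5) + (2)·(0.5) + (5)·(2.5) + (-2)·(-0.5) + (-2)·(0.5)) / 5 = 18/5 = 3.6
  s[V,V] = ((-1.5)·(-1.5) + (-1.5)·(-1.5) + (0.5)·(0.5) + (2.5)·(2.5) + (-0.5)·(-0.5) + (0.5)·(0.5)) / 5 = 11.5/5 = 2.3
  Sample standard deviations s_i = √(s[i,i]):
  s(U) = √(8.4) = 2.8983
  s(V) = √(2.3) = 1.5166

Step 3 — r_{ij} = s_{ij} / (s_i · s_j):
  r[U,U] = 1 (diagonal).
  r[U,V] = 3.6 / (2.8983 · 1.5166) = 3.6 / 4.3955 = 0.819
  r[V,V] = 1 (diagonal).

R is symmetric with unit diagonal. Assembling:

R = [[1, 0.819],
 [0.819, 1]]


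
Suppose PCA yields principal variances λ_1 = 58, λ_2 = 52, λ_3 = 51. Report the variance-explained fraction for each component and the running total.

Step 1 — total variance = trace(Sigma) = Σ λ_i = 58 + 52 + 51 = 161.

Step 2 — fraction explained by component i = λ_i / Σ λ:
  PC1: 58/161 = 0.3602
  PC2: 52/161 = 0.323
  PC3: 51/161 = 0.3168

Step 3 — cumulative fraction after k components = (λ_1 + ... + λ_k) / Σ λ:
  k = 1: 58/161 = 0.3602
  k = 2: (58 + 52)/161 = 110/161 = 0.6832
  k = 3: (58 + 52 + 51)/161 = 161/161 = 1

Summary (fraction, with percent):

explained: PC1 0.3602 (36.02%), PC2 0.323 (32.3%), PC3 0.3168 (31.68%);  cumulative: 0.3602, 0.6832, 1


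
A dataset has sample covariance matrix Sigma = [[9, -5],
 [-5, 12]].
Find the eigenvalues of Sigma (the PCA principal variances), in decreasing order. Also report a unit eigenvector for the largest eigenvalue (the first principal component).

Step 1 — characteristic polynomial of 2×2 Sigma:
  det(Sigma - λI) = λ² - trace · λ + det = 0.
  trace = 9 + 12 = 21, det = 9·12 - (-5)² = 83.
Step 2 — discriminant:
  Δ = trace² - 4·det = 441 - 332 = 109.
Step 3 — eigenvalues:
  λ = (trace ± √Δ)/2 = (21 ± 10.4403)/2,
  λ_1 = 15.7202,  λ_2 = 5.2798.

Step 4 — unit eigenvector for λ_1: solve (Sigma - λ_1 I)v = 0. First row:
  (9 - 15.7202)·v_x + (-5)·v_y = 0, i.e. (-6.7202)·v_x + (-5)·v_y = 0,
  so v ∝ (b, λ_1 - a) = (-5, 6.7202); multiply by -1 so the first entry is positive: u = (5, -6.7202).
  ||u|| = √((5)² + (-6.7202)²) = √(70.1605) ≈ 8.3762,
  v_1 = u/||u|| ≈ (0.5969, -0.8023) (||v_1|| = 1).

λ_1 = 15.7202,  λ_2 = 5.2798;  v_1 ≈ (0.5969, -0.8023)


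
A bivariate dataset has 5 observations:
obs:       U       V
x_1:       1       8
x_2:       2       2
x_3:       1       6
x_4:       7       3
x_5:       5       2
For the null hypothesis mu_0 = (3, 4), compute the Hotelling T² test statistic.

Step 1 — sample mean vector:
  mean(U) = (1 + 2 + 1 + 7 + 5) / 5 = 16/5 = 3.2
  mean(V) = (8 + 2 + 6 + 3 + 2) / 5 = 21/5 = 4.2
  x̄ = (3.2, 4.2),  deviation x̄ - mu_0 = (3.2, 4.2) - (3, 4) = (0.2, 0.2).

Step 2 — sample covariance matrix, S[i,j] = (1/(n-1)) · Σ_k (x_{k,i} - mean_i) · (x_{k,j} - mean_j), divisor n-1 = 4:
  S[U,U] = ((-2.2)·(-2.2) + (-1.2)·(-1.2) + (-2.2)·(-2.2) + (3.8)·(3.8) + (1.8)·(1.8)) / 4 = 28.8/4 = 7.2
  S[U,V] = ((-2.2)·(3.8) + (-1.2)·(-2.2) + (-2.2)·(1.8) + (3.8)·(-1.2) + (1.8)·(-2.2)) / 4 = -18.2/4 = -4.55
  S[V,V] = ((3.8)·(3.8) + (-2.2)·(-2.2) + (1.8)·(1.8) + (-1.2)·(-1.2) + (-2.2)·(-2.2)) / 4 = 28.8/4 = 7.2
  S = [[7.2, -4.55],
 [-4.55, 7.2]].

Step 3 — invert S. det(S) = 7.2·7.2 - (-4.55)² = 31.1375.
  S^{-1} = (1/det) · [[d, -b], [-b, a]] = [[0.2312, 0.1461],
 [0.1461, 0.2312]].

Step 4 — quadratic form (x̄ - mu_0)^T · S^{-1} · (x̄ - mu_0):
  S^{-1} · (x̄ - mu_0) = (0.0755, 0.0755),
  (x̄ - mu_0)^T · [...] = (0.2)·(0.0755) + (0.2)·(0.0755) = 0.0302.

Step 5 — scale by n: T² = 5 · 0.0302 = 0.1509.

T² ≈ 0.1509


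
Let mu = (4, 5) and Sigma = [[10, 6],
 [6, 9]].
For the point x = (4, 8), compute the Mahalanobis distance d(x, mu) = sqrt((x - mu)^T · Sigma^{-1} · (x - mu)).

Step 1 — centre the observation: (x - mu) = (0, 3).

Step 2 — invert Sigma. det(Sigma) = 10·9 - (6)² = 54.
  Sigma^{-1} = (1/det) · [[d, -b], [-b, a]] = [[0.1667, -0.1111],
 [-0.1111, 0.1852]].

Step 3 — form the quadratic (x - mu)^T · Sigma^{-1} · (x - mu):
  Sigma^{-1} · (x - mu) = (-0.3333, 0.5556).
  (x - mu)^T · [Sigma^{-1} · (x - mu)] = (0)·(-0.3333) + (3)·(0.5556) = 1.6667.

Step 4 — take square root: d = √(1.6667) ≈ 1.291.

d(x, mu) = √(1.6667) ≈ 1.291


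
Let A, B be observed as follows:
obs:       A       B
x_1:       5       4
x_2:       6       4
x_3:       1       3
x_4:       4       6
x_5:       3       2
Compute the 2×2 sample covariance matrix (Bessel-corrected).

Step 1 — column means:
  mean(A) = (5 + 6 + 1 + 4 + 3) / 5 = 19/5 = 3.8
  mean(B) = (4 + 4 + 3 + 6 + 2) / 5 = 19/5 = 3.8

Step 2 — sample covariance S[i,j] = (1/(n-1)) · Σ_k (x_{k,i} - mean_i) · (x_{k,j} - mean_j), with n-1 = 4.
  S[A,A] = ((1.2)·(1.2) + (2.2)·(2.2) + (-2.8)·(-2.8) + (0.2)·(0.2) + (-0.8)·(-0.8)) / 4 = 14.8/4 = 3.7
  S[A,B] = ((1.2)·(0.2) + (2.2)·(0.2) + (-2.8)·(-0.8) + (0.2)·(2.2) + (-0.8)·(-1.8)) / 4 = 4.8/4 = 1.2
  S[B,B] = ((0.2)·(0.2) + (0.2)·(0.2) + (-0.8)·(-0.8) + (2.2)·(2.2) + (-1.8)·(-1.8)) / 4 = 8.8/4 = 2.2

S is symmetric (S[j,i] = S[i,j]). Assembling:

S = [[3.7, 1.2],
 [1.2, 2.2]]


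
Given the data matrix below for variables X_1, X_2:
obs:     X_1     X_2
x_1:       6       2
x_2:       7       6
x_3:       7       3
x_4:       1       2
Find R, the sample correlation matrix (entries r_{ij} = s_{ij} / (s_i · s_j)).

Step 1 — column means:
  mean(X_1) = (6 + 7 + 7 + 1) / 4 = 21/4 = 5.25
  mean(X_2) = (2 + 6 + 3 + 2) / 4 = 13/4 = 3.25

Step 2 — sample variances and covariances s[i,j] = (1/(n-1)) · Σ_k (x_{k,i} - mean_i) · (x_{k,j} - mean_j), with n-1 = 3:
  s[X_1,X_1] = ((0.75)·(0.75) + (1.75)·(1.75) + (1.75)·(1.75) + (-4.25)·(-4.25)) / 3 = 24.75/3 = 8.25
  s[X_1,X_2] = ((0.75)·(-1.25) + (1.75)·(2.75) + (1.75)·(-0.25) + (-4.25)·(-1.25)) / 3 = 8.75/3 = 2.9167
  s[X_2,X_2] = ((-1.25)·(-1.25) + (2.75)·(2.75) + (-0.25)·(-0.25) + (-1.25)·(-1.25)) / 3 = 10.75/3 = 3.5833
  Sample standard deviations s_i = √(s[i,i]):
  s(X_1) = √(8.25) = 2.8723
  s(X_2) = √(3.5833) = 1.893

Step 3 — r_{ij} = s_{ij} / (s_i · s_j):
  r[X_1,X_1] = 1 (diagonal).
  r[X_1,X_2] = 2.9167 / (2.8723 · 1.893) = 2.9167 / 5.4371 = 0.5364
  r[X_2,X_2] = 1 (diagonal).

R is symmetric with unit diagonal. Assembling:

R = [[1, 0.5364],
 [0.5364, 1]]


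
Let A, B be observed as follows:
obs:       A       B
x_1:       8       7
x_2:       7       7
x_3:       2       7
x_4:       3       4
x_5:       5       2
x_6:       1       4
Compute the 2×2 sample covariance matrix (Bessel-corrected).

Step 1 — column means:
  mean(A) = (8 + 7 + 2 + 3 + 5 + 1) / 6 = 26/6 = 4.3333
  mean(B) = (7 + 7 + 7 + 4 + 2 + 4) / 6 = 31/6 = 5.1667

Step 2 — sample covariance S[i,j] = (1/(n-1)) · Σ_k (x_{k,i} - mean_i) · (x_{k,j} - mean_j), with n-1 = 5.
  S[A,A] = ((3.6667)·(3.6667) + (2.6667)·(2.6667) + (-2.3333)·(-2.3333) + (-1.3333)·(-1.3333) + (0.6667)·(0.6667) + (-3.3333)·(-3.3333)) / 5 = 39.3333/5 = 7.8667
  S[A,B] = ((3.6667)·(1.8333) + (2.6667)·(1.8333) + (-2.3333)·(1.8333) + (-1.3333)·(-1.1667) + (0.6667)·(-3.1667) + (-3.3333)·(-1.1667)) / 5 = 10.6667/5 = 2.1333
  S[B,B] = ((1.8333)·(1.8333) + (1.8333)·(1.8333) + (1.8333)·(1.8333) + (-1.1667)·(-1.1667) + (-3.1667)·(-3.1667) + (-1.1667)·(-1.1667)) / 5 = 22.8333/5 = 4.5667

S is symmetric (S[j,i] = S[i,j]). Assembling:

S = [[7.8667, 2.1333],
 [2.1333, 4.5667]]


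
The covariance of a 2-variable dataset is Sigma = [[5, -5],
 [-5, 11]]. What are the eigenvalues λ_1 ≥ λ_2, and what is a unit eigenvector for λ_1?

Step 1 — characteristic polynomial of 2×2 Sigma:
  det(Sigma - λI) = λ² - trace · λ + det = 0.
  trace = 5 + 11 = 16, det = 5·11 - (-5)² = 30.
Step 2 — discriminant:
  Δ = trace² - 4·det = 256 - 120 = 136.
Step 3 — eigenvalues:
  λ = (trace ± √Δ)/2 = (16 ± 11.6619)/2,
  λ_1 = 13.831,  λ_2 = 2.169.

Step 4 — unit eigenvector for λ_1: solve (Sigma - λ_1 I)v = 0. First row:
  (5 - 13.831)·v_x + (-5)·v_y = 0, i.e. (-8.831)·v_x + (-5)·v_y = 0,
  so v ∝ (b, λ_1 - a) = (-5, 8.831); multiply by -1 so the first entry is positive: u = (5, -8.831).
  ||u|| = √((5)² + (-8.831)²) = √(102.9857) ≈ 10.1482,
  v_1 = u/||u|| ≈ (0.4927, -0.8702) (||v_1|| = 1).

λ_1 = 13.831,  λ_2 = 2.169;  v_1 ≈ (0.4927, -0.8702)


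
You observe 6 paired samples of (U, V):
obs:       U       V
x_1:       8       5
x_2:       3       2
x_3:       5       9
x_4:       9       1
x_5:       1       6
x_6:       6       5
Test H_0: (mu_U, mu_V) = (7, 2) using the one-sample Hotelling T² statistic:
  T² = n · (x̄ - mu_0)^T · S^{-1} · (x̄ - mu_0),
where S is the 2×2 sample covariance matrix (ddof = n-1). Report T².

Step 1 — sample mean vector:
  mean(U) = (8 + 3 + 5 + 9 + 1 + 6) / 6 = 32/6 = 5.3333
  mean(V) = (5 + 2 + 9 + 1 + 6 + 5) / 6 = 28/6 = 4.6667
  x̄ = (5.3333, 4.6667),  deviation x̄ - mu_0 = (5.3333, 4.6667) - (7, 2) = (-1.6667, 2.6667).

Step 2 — sample covariance matrix, S[i,j] = (1/(n-1)) · Σ_k (x_{k,i} - mean_i) · (x_{k,j} - mean_j), divisor n-1 = 5:
  S[U,U] = ((2.6667)·(2.6667) + (-2.3333)·(-2.3333) + (-0.3333)·(-0.3333) + (3.6667)·(3.6667) + (-4.3333)·(-4.3333) + (0.6667)·(0.6667)) / 5 = 45.3333/5 = 9.0667
  S[U,V] = ((2.6667)·(0.3333) + (-2.3333)·(-2.6667) + (-0.3333)·(4.3333) + (3.6667)·(-3.6667) + (-4.3333)·(1.3333) + (0.6667)·(0.3333)) / 5 = -13.3333/5 = -2.6667
  S[V,V] = ((0.3333)·(0.3333) + (-2.6667)·(-2.6667) + (4.3333)·(4.3333) + (-3.6667)·(-3.6667) + (1.3333)·(1.3333) + (0.3333)·(0.3333)) / 5 = 41.3333/5 = 8.2667
  S = [[9.0667, -2.6667],
 [-2.6667, 8.2667]].

Step 3 — invert S. det(S) = 9.0667·8.2667 - (-2.6667)² = 67.84.
  S^{-1} = (1/det) · [[d, -b], [-b, a]] = [[0.1219, 0.0393],
 [0.0393, 0.1336]].

Step 4 — quadratic form (x̄ - mu_0)^T · S^{-1} · (x̄ - mu_0):
  S^{-1} · (x̄ - mu_0) = (-0.0983, 0.2909),
  (x̄ - mu_0)^T · [...] = (-1.6667)·(-0.0983) + (2.6667)·(0.2909) = 0.9395.

Step 5 — scale by n: T² = 6 · 0.9395 = 5.6368.

T² ≈ 5.6368


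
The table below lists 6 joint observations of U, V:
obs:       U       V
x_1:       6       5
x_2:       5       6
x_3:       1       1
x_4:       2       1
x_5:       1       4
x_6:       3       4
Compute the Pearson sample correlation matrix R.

Step 1 — column means:
  mean(U) = (6 + 5 + 1 + 2 + 1 + 3) / 6 = 18/6 = 3
  mean(V) = (5 + 6 + 1 + 1 + 4 + 4) / 6 = 21/6 = 3.5

Step 2 — sample variances and covariances s[i,j] = (1/(n-1)) · Σ_k (x_{k,i} - mean_i) · (x_{k,j} - mean_j), with n-1 = 5:
  s[U,U] = ((3)·(3) + (2)·(2) + (-2)·(-2) + (-1)·(-1) + (-2)·(-2) + (0)·(0)) / 5 = 22/5 = 4.4
  s[U,V] = ((3)·(1.5) + (2)·(2.5) + (-2)·(-2.5) + (-1)·(-2.5) + (-2)·(0.5) + (0)·(0.5)) / 5 = 16/5 = 3.2
  s[V,V] = ((1.5)·(1.5) + (2.5)·(2.5) + (-2.5)·(-2.5) + (-2.5)·(-2.5) + (0.5)·(0.5) + (0.5)·(0.5)) / 5 = 21.5/5 = 4.3
  Sample standard deviations s_i = √(s[i,i]):
  s(U) = √(4.4) = 2.0976
  s(V) = √(4.3) = 2.0736

Step 3 — r_{ij} = s_{ij} / (s_i · s_j):
  r[U,U] = 1 (diagonal).
  r[U,V] = 3.2 / (2.0976 · 2.0736) = 3.2 / 4.3497 = 0.7357
  r[V,V] = 1 (diagonal).

R is symmetric with unit diagonal. Assembling:

R = [[1, 0.7357],
 [0.7357, 1]]


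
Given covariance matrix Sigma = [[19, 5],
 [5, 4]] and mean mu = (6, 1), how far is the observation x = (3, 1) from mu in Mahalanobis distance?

Step 1 — centre the observation: (x - mu) = (-3, 0).

Step 2 — invert Sigma. det(Sigma) = 19·4 - (5)² = 51.
  Sigma^{-1} = (1/det) · [[d, -b], [-b, a]] = [[0.0784, -0.098],
 [-0.098, 0.3725]].

Step 3 — form the quadratic (x - mu)^T · Sigma^{-1} · (x - mu):
  Sigma^{-1} · (x - mu) = (-0.2353, 0.2941).
  (x - mu)^T · [Sigma^{-1} · (x - mu)] = (-3)·(-0.2353) + (0)·(0.2941) = 0.7059.

Step 4 — take square root: d = √(0.7059) ≈ 0.8402.

d(x, mu) = √(0.7059) ≈ 0.8402


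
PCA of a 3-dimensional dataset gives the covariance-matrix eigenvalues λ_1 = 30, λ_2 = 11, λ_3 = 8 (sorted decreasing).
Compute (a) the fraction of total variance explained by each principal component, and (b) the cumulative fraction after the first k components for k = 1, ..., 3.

Step 1 — total variance = trace(Sigma) = Σ λ_i = 30 + 11 + 8 = 49.

Step 2 — fraction explained by component i = λ_i / Σ λ:
  PC1: 30/49 = 0.6122
  PC2: 11/49 = 0.2245
  PC3: 8/49 = 0.1633

Step 3 — cumulative fraction after k components = (λ_1 + ... + λ_k) / Σ λ:
  k = 1: 30/49 = 0.6122
  k = 2: (30 + 11)/49 = 41/49 = 0.8367
  k = 3: (30 + 11 + 8)/49 = 49/49 = 1

Summary (fraction, with percent):

explained: PC1 0.6122 (61.22%), PC2 0.2245 (22.45%), PC3 0.1633 (16.33%);  cumulative: 0.6122, 0.8367, 1


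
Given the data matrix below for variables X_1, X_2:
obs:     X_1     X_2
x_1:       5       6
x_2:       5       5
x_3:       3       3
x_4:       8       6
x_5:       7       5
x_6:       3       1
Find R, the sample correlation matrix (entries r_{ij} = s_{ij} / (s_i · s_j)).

Step 1 — column means:
  mean(X_1) = (5 + 5 + 3 + 8 + 7 + 3) / 6 = 31/6 = 5.1667
  mean(X_2) = (6 + 5 + 3 + 6 + 5 + 1) / 6 = 26/6 = 4.3333

Step 2 — sample variances and covariances s[i,j] = (1/(n-1)) · Σ_k (x_{k,i} - mean_i) · (x_{k,j} - mean_j), with n-1 = 5:
  s[X_1,X_1] = ((-0.1667)·(-0.1667) + (-0.1667)·(-0.1667) + (-2.1667)·(-2.1667) + (2.8333)·(2.8333) + (1.8333)·(1.8333) + (-2.1667)·(-2.1667)) / 5 = 20.8333/5 = 4.1667
  s[X_1,X_2] = ((-0.1667)·(1.6667) + (-0.1667)·(0.6667) + (-2.1667)·(-1.3333) + (2.8333)·(1.6667) + (1.8333)·(0.6667) + (-2.1667)·(-3.3333)) / 5 = 15.6667/5 = 3.1333
  s[X_2,X_2] = ((1.6667)·(1.6667) + (0.6667)·(0.6667) + (-1.3333)·(-1.3333) + (1.6667)·(1.6667) + (0.6667)·(0.6667) + (-3.3333)·(-3.3333)) / 5 = 19.3333/5 = 3.8667
  Sample standard deviations s_i = √(s[i,i]):
  s(X_1) = √(4.1667) = 2.0412
  s(X_2) = √(3.8667) = 1.9664

Step 3 — r_{ij} = s_{ij} / (s_i · s_j):
  r[X_1,X_1] = 1 (diagonal).
  r[X_1,X_2] = 3.1333 / (2.0412 · 1.9664) = 3.1333 / 4.0139 = 0.7806
  r[X_2,X_2] = 1 (diagonal).

R is symmetric with unit diagonal. Assembling:

R = [[1, 0.7806],
 [0.7806, 1]]


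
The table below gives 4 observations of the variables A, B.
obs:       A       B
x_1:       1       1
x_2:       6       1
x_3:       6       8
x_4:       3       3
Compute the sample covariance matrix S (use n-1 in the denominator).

Step 1 — column means:
  mean(A) = (1 + 6 + 6 + 3) / 4 = 16/4 = 4
  mean(B) = (1 + 1 + 8 + 3) / 4 = 13/4 = 3.25

Step 2 — sample covariance S[i,j] = (1/(n-1)) · Σ_k (x_{k,i} - mean_i) · (x_{k,j} - mean_j), with n-1 = 3.
  S[A,A] = ((-3)·(-3) + (2)·(2) + (2)·(2) + (-1)·(-1)) / 3 = 18/3 = 6
  S[A,B] = ((-3)·(-2.25) + (2)·(-2.25) + (2)·(4.75) + (-1)·(-0.25)) / 3 = 12/3 = 4
  S[B,B] = ((-2.25)·(-2.25) + (-2.25)·(-2.25) + (4.75)·(4.75) + (-0.25)·(-0.25)) / 3 = 32.75/3 = 10.9167

S is symmetric (S[j,i] = S[i,j]). Assembling:

S = [[6, 4],
 [4, 10.9167]]


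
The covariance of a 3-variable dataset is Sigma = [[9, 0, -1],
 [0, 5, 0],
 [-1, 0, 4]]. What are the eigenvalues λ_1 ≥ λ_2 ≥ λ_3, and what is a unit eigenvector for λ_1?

Step 1 — characteristic polynomial p(λ) = det(λI - Sigma) = λ³ - tr·λ² + c_1·λ - det, where tr = trace, c_1 = sum of the principal 2×2 minors, det = det(Sigma):
  tr = 9 + 5 + 4 = 18,
  c_1 = (9·5 - (0)²) + (9·4 - (-1)²) + (5·4 - (0)²) = 45 + 35 + 20 = 100,
  det = 9·(5·4 - (0)²) - (0)·((0)·4 - (0)·(-1)) + (-1)·((0)·(0) - 5·(-1)) = 9·(20) - (0)·(0) + (-1)·(5) = 175.
  So p(λ) = λ³ - 18λ² + 100λ - 175.
Step 2 — look for an integer root (rational root theorem: any rational root is an integer divisor of 175). Testing λ = 5:
  p(5) = 125 - 450 + 500 - 175 = 0  ✓
  Dividing out (λ - 5): p(λ) = (λ - 5)(λ² - 13λ + 35).
Step 3 — remaining eigenvalues from the quadratic λ² - 13λ + 35 = 0:
  Δ = 13² - 4·35 = 169 - 140 = 29,  λ = (13 ± √29)/2 = (13 ± 5.3852)/2 ≈ 9.1926 or 3.8074.
  Sorted: λ_1 = 9.1926,  λ_2 = 5,  λ_3 = 3.8074  (check: sum = 18 = tr ✓).

Step 4 — unit eigenvector for λ_1 ≈ 9.1926: v spans the null space of (Sigma - λ_1 I), whose rows are
  r_1 = (-0.1926, 0, -1),  r_2 = (0, -4.1926, 0),  r_3 = (-1, 0, -5.1926).
  v is orthogonal to every row, so take v ∝ r_1 × r_2 = ((0)·(0) - (-1)·(-4.1926), (-1)·(0) - (-0.1926)·(0), (-0.1926)·(-4.1926) - (0)·(0)) ≈ (-4.1926, 0, 0.8074).
  Rescale (multiply by -1 so the first nonzero entry is positive): u = (4.1926, 0, -0.8074).
  ||u|| = √((4.1926)² + (0)² + (-0.8074)²) = √(18.2297) ≈ 4.2696,  v_1 = u/||u|| ≈ (0.982, 0, -0.1891) (||v_1|| = 1).

λ_1 = 9.1926,  λ_2 = 5,  λ_3 = 3.8074;  v_1 ≈ (0.982, 0, -0.1891)


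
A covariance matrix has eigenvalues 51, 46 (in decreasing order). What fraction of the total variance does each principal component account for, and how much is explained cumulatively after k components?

Step 1 — total variance = trace(Sigma) = Σ λ_i = 51 + 46 = 97.

Step 2 — fraction explained by component i = λ_i / Σ λ:
  PC1: 51/97 = 0.5258
  PC2: 46/97 = 0.4742

Step 3 — cumulative fraction after k components = (λ_1 + ... + λ_k) / Σ λ:
  k = 1: 51/97 = 0.5258
  k = 2: (51 + 46)/97 = 97/97 = 1

Summary (fraction, with percent):

explained: PC1 0.5258 (52.58%), PC2 0.4742 (47.42%);  cumulative: 0.5258, 1


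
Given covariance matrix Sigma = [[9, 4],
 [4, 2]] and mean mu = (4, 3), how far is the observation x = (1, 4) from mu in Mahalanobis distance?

Step 1 — centre the observation: (x - mu) = (-3, 1).

Step 2 — invert Sigma. det(Sigma) = 9·2 - (4)² = 2.
  Sigma^{-1} = (1/det) · [[d, -b], [-b, a]] = [[1, -2],
 [-2, 4.5]].

Step 3 — form the quadratic (x - mu)^T · Sigma^{-1} · (x - mu):
  Sigma^{-1} · (x - mu) = (-5, 10.5).
  (x - mu)^T · [Sigma^{-1} · (x - mu)] = (-3)·(-5) + (1)·(10.5) = 25.5.

Step 4 — take square root: d = √(25.5) ≈ 5.0498.

d(x, mu) = √(25.5) ≈ 5.0498


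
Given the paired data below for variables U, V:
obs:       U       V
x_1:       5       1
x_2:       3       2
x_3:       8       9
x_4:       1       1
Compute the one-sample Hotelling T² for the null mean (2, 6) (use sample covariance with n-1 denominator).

Step 1 — sample mean vector:
  mean(U) = (5 + 3 + 8 + 1) / 4 = 17/4 = 4.25
  mean(V) = (1 + 2 + 9 + 1) / 4 = 13/4 = 3.25
  x̄ = (4.25, 3.25),  deviation x̄ - mu_0 = (4.25, 3.25) - (2, 6) = (2.25, -2.75).

Step 2 — sample covariance matrix, S[i,j] = (1/(n-1)) · Σ_k (x_{k,i} - mean_i) · (x_{k,j} - mean_j), divisor n-1 = 3:
  S[U,U] = ((0.75)·(0.75) + (-1.25)·(-1.25) + (3.75)·(3.75) + (-3.25)·(-3.25)) / 3 = 26.75/3 = 8.9167
  S[U,V] = ((0.75)·(-2.25) + (-1.25)·(-1.25) + (3.75)·(5.75) + (-3.25)·(-2.25)) / 3 = 28.75/3 = 9.5833
  S[V,V] = ((-2.25)·(-2.25) + (-1.25)·(-1.25) + (5.75)·(5.75) + (-2.25)·(-2.25)) / 3 = 44.75/3 = 14.9167
  S = [[8.9167, 9.5833],
 [9.5833, 14.9167]].

Step 3 — invert S. det(S) = 8.9167·14.9167 - (9.5833)² = 41.1667.
  S^{-1} = (1/det) · [[d, -b], [-b, a]] = [[0.3623, -0.2328],
 [-0.2328, 0.2166]].

Step 4 — quadratic form (x̄ - mu_0)^T · S^{-1} · (x̄ - mu_0):
  S^{-1} · (x̄ - mu_0) = (1.4555, -1.1194),
  (x̄ - mu_0)^T · [...] = (2.25)·(1.4555) + (-2.75)·(-1.1194) = 6.3532.

Step 5 — scale by n: T² = 4 · 6.3532 = 25.413.

T² ≈ 25.413


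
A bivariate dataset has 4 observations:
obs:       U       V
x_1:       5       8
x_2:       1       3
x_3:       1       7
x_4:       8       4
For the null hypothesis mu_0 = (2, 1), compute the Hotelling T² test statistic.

Step 1 — sample mean vector:
  mean(U) = (5 + 1 + 1 + 8) / 4 = 15/4 = 3.75
  mean(V) = (8 + 3 + 7 + 4) / 4 = 22/4 = 5.5
  x̄ = (3.75, 5.5),  deviation x̄ - mu_0 = (3.75, 5.5) - (2, 1) = (1.75, 4.5).

Step 2 — sample covariance matrix, S[i,j] = (1/(n-1)) · Σ_k (x_{k,i} - mean_i) · (x_{k,j} - mean_j), divisor n-1 = 3:
  S[U,U] = ((1.25)·(1.25) + (-2.75)·(-2.75) + (-2.75)·(-2.75) + (4.25)·(4.25)) / 3 = 34.75/3 = 11.5833
  S[U,V] = ((1.25)·(2.5) + (-2.75)·(-2.5) + (-2.75)·(1.5) + (4.25)·(-1.5)) / 3 = -0.5/3 = -0.1667
  S[V,V] = ((2.5)·(2.5) + (-2.5)·(-2.5) + (1.5)·(1.5) + (-1.5)·(-1.5)) / 3 = 17/3 = 5.6667
  S = [[11.5833, -0.1667],
 [-0.1667, 5.6667]].

Step 3 — invert S. det(S) = 11.5833·5.6667 - (-0.1667)² = 65.6111.
  S^{-1} = (1/det) · [[d, -b], [-b, a]] = [[0.0864, 0.0025],
 [0.0025, 0.1765]].

Step 4 — quadratic form (x̄ - mu_0)^T · S^{-1} · (x̄ - mu_0):
  S^{-1} · (x̄ - mu_0) = (0.1626, 0.7989),
  (x̄ - mu_0)^T · [...] = (1.75)·(0.1626) + (4.5)·(0.7989) = 3.8796.

Step 5 — scale by n: T² = 4 · 3.8796 = 15.5182.

T² ≈ 15.5182


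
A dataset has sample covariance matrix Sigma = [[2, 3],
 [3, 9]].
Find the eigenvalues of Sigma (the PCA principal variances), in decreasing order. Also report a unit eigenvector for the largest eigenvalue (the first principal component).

Step 1 — characteristic polynomial of 2×2 Sigma:
  det(Sigma - λI) = λ² - trace · λ + det = 0.
  trace = 2 + 9 = 11, det = 2·9 - (3)² = 9.
Step 2 — discriminant:
  Δ = trace² - 4·det = 121 - 36 = 85.
Step 3 — eigenvalues:
  λ = (trace ± √Δ)/2 = (11 ± 9.2195)/2,
  λ_1 = 10.1098,  λ_2 = 0.8902.

Step 4 — unit eigenvector for λ_1: solve (Sigma - λ_1 I)v = 0. First row:
  (2 - 10.1098)·v_x + (3)·v_y = 0, i.e. (-8.1098)·v_x + (3)·v_y = 0,
  so v ∝ (b, λ_1 - a) = (3, 8.1098) = u.
  ||u|| = √((3)² + (8.1098)²) = √(74.7684) ≈ 8.6469,
  v_1 = u/||u|| ≈ (0.3469, 0.9379) (||v_1|| = 1).

λ_1 = 10.1098,  λ_2 = 0.8902;  v_1 ≈ (0.3469, 0.9379)


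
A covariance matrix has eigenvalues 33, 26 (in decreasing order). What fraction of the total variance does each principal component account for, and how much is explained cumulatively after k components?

Step 1 — total variance = trace(Sigma) = Σ λ_i = 33 + 26 = 59.

Step 2 — fraction explained by component i = λ_i / Σ λ:
  PC1: 33/59 = 0.5593
  PC2: 26/59 = 0.4407

Step 3 — cumulative fraction after k components = (λ_1 + ... + λ_k) / Σ λ:
  k = 1: 33/59 = 0.5593
  k = 2: (33 + 26)/59 = 59/59 = 1

Summary (fraction, with percent):

explained: PC1 0.5593 (55.93%), PC2 0.4407 (44.07%);  cumulative: 0.5593, 1


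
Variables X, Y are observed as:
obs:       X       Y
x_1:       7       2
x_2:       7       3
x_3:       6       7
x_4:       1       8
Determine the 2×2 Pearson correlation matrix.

Step 1 — column means:
  mean(X) = (7 + 7 + 6 + 1) / 4 = 21/4 = 5.25
  mean(Y) = (2 + 3 + 7 + 8) / 4 = 20/4 = 5

Step 2 — sample variances and covariances s[i,j] = (1/(n-1)) · Σ_k (x_{k,i} - mean_i) · (x_{k,j} - mean_j), with n-1 = 3:
  s[X,X] = ((1.75)·(1.75) + (1.75)·(1.75) + (0.75)·(0.75) + (-4.25)·(-4.25)) / 3 = 24.75/3 = 8.25
  s[X,Y] = ((1.75)·(-3) + (1.75)·(-2) + (0.75)·(2) + (-4.25)·(3)) / 3 = -20/3 = -6.6667
  s[Y,Y] = ((-3)·(-3) + (-2)·(-2) + (2)·(2) + (3)·(3)) / 3 = 26/3 = 8.6667
  Sample standard deviations s_i = √(s[i,i]):
  s(X) = √(8.25) = 2.8723
  s(Y) = √(8.6667) = 2.9439

Step 3 — r_{ij} = s_{ij} / (s_i · s_j):
  r[X,X] = 1 (diagonal).
  r[X,Y] = -6.6667 / (2.8723 · 2.9439) = -6.6667 / 8.4558 = -0.7884
  r[Y,Y] = 1 (diagonal).

R is symmetric with unit diagonal. Assembling:

R = [[1, -0.7884],
 [-0.7884, 1]]


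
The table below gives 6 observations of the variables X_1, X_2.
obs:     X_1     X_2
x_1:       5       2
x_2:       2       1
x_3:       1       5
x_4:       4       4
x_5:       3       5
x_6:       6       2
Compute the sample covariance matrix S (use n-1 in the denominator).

Step 1 — column means:
  mean(X_1) = (5 + 2 + 1 + 4 + 3 + 6) / 6 = 21/6 = 3.5
  mean(X_2) = (2 + 1 + 5 + 4 + 5 + 2) / 6 = 19/6 = 3.1667

Step 2 — sample covariance S[i,j] = (1/(n-1)) · Σ_k (x_{k,i} - mean_i) · (x_{k,j} - mean_j), with n-1 = 5.
  S[X_1,X_1] = ((1.5)·(1.5) + (-1.5)·(-1.5) + (-2.5)·(-2.5) + (0.5)·(0.5) + (-0.5)·(-0.5) + (2.5)·(2.5)) / 5 = 17.5/5 = 3.5
  S[X_1,X_2] = ((1.5)·(-1.1667) + (-1.5)·(-2.1667) + (-2.5)·(1.8333) + (0.5)·(0.8333) + (-0.5)·(1.8333) + (2.5)·(-1.1667)) / 5 = -6.5/5 = -1.3
  S[X_2,X_2] = ((-1.1667)·(-1.1667) + (-2.1667)·(-2.1667) + (1.8333)·(1.8333) + (0.8333)·(0.8333) + (1.8333)·(1.8333) + (-1.1667)·(-1.1667)) / 5 = 14.8333/5 = 2.9667

S is symmetric (S[j,i] = S[i,j]). Assembling:

S = [[3.5, -1.3],
 [-1.3, 2.9667]]


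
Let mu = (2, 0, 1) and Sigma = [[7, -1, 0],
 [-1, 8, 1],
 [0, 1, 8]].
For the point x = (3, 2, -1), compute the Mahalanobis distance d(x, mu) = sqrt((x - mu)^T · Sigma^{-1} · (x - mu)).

Step 1 — centre the observation: (x - mu) = (1, 2, -2).

Step 2 — invert Sigma (cofactor / det for 3×3, or solve directly):
  Sigma^{-1} = [[0.1455, 0.0185, -0.0023],
 [0.0185, 0.1293, -0.0162],
 [-0.0023, -0.0162, 0.127]].

Step 3 — form the quadratic (x - mu)^T · Sigma^{-1} · (x - mu):
  Sigma^{-1} · (x - mu) = (0.1871, 0.3095, -0.2887).
  (x - mu)^T · [Sigma^{-1} · (x - mu)] = (1)·(0.1871) + (2)·(0.3095) + (-2)·(-0.2887) = 1.3834.

Step 4 — take square root: d = √(1.3834) ≈ 1.1762.

d(x, mu) = √(1.3834) ≈ 1.1762


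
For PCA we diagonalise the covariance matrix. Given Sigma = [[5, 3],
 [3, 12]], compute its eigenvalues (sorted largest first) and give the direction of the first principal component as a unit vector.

Step 1 — characteristic polynomial of 2×2 Sigma:
  det(Sigma - λI) = λ² - trace · λ + det = 0.
  trace = 5 + 12 = 17, det = 5·12 - (3)² = 51.
Step 2 — discriminant:
  Δ = trace² - 4·det = 289 - 204 = 85.
Step 3 — eigenvalues:
  λ = (trace ± √Δ)/2 = (17 ± 9.2195)/2,
  λ_1 = 13.1098,  λ_2 = 3.8902.

Step 4 — unit eigenvector for λ_1: solve (Sigma - λ_1 I)v = 0. First row:
  (5 - 13.1098)·v_x + (3)·v_y = 0, i.e. (-8.1098)·v_x + (3)·v_y = 0,
  so v ∝ (b, λ_1 - a) = (3, 8.1098) = u.
  ||u|| = √((3)² + (8.1098)²) = √(74.7684) ≈ 8.6469,
  v_1 = u/||u|| ≈ (0.3469, 0.9379) (||v_1|| = 1).

λ_1 = 13.1098,  λ_2 = 3.8902;  v_1 ≈ (0.3469, 0.9379)


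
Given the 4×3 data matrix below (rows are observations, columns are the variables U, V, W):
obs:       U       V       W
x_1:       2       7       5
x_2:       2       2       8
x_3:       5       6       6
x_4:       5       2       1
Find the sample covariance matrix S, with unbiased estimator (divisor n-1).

Step 1 — column means:
  mean(U) = (2 + 2 + 5 + 5) / 4 = 14/4 = 3.5
  mean(V) = (7 + 2 + 6 + 2) / 4 = 17/4 = 4.25
  mean(W) = (5 + 8 + 6 + 1) / 4 = 20/4 = 5

Step 2 — sample covariance S[i,j] = (1/(n-1)) · Σ_k (x_{k,i} - mean_i) · (x_{k,j} - mean_j), with n-1 = 3.
  S[U,U] = ((-1.5)·(-1.5) + (-1.5)·(-1.5) + (1.5)·(1.5) + (1.5)·(1.5)) / 3 = 9/3 = 3
  S[U,V] = ((-1.5)·(2.75) + (-1.5)·(-2.25) + (1.5)·(1.75) + (1.5)·(-2.25)) / 3 = -1.5/3 = -0.5
  S[U,W] = ((-1.5)·(0) + (-1.5)·(3) + (1.5)·(1) + (1.5)·(-4)) / 3 = -9/3 = -3
  S[V,V] = ((2.75)·(2.75) + (-2.25)·(-2.25) + (1.75)·(1.75) + (-2.25)·(-2.25)) / 3 = 20.75/3 = 6.9167
  S[V,W] = ((2.75)·(0) + (-2.25)·(3) + (1.75)·(1) + (-2.25)·(-4)) / 3 = 4/3 = 1.3333
  S[W,W] = ((0)·(0) + (3)·(3) + (1)·(1) + (-4)·(-4)) / 3 = 26/3 = 8.6667

S is symmetric (S[j,i] = S[i,j]). Assembling:

S = [[3, -0.5, -3],
 [-0.5, 6.9167, 1.3333],
 [-3, 1.3333, 8.6667]]


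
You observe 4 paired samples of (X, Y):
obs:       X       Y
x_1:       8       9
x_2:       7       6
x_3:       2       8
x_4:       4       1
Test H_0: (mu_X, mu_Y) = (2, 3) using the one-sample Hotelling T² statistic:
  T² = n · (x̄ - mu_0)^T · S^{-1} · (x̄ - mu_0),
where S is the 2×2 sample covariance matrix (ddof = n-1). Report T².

Step 1 — sample mean vector:
  mean(X) = (8 + 7 + 2 + 4) / 4 = 21/4 = 5.25
  mean(Y) = (9 + 6 + 8 + 1) / 4 = 24/4 = 6
  x̄ = (5.25, 6),  deviation x̄ - mu_0 = (5.25, 6) - (2, 3) = (3.25, 3).

Step 2 — sample covariance matrix, S[i,j] = (1/(n-1)) · Σ_k (x_{k,i} - mean_i) · (x_{k,j} - mean_j), divisor n-1 = 3:
  S[X,X] = ((2.75)·(2.75) + (1.75)·(1.75) + (-3.25)·(-3.25) + (-1.25)·(-1.25)) / 3 = 22.75/3 = 7.5833
  S[X,Y] = ((2.75)·(3) + (1.75)·(0) + (-3.25)·(2) + (-1.25)·(-5)) / 3 = 8/3 = 2.6667
  S[Y,Y] = ((3)·(3) + (0)·(0) + (2)·(2) + (-5)·(-5)) / 3 = 38/3 = 12.6667
  S = [[7.5833, 2.6667],
 [2.6667, 12.6667]].

Step 3 — invert S. det(S) = 7.5833·12.6667 - (2.6667)² = 88.9444.
  S^{-1} = (1/det) · [[d, -b], [-b, a]] = [[0.1424, -0.03],
 [-0.03, 0.0853]].

Step 4 — quadratic form (x̄ - mu_0)^T · S^{-1} · (x̄ - mu_0):
  S^{-1} · (x̄ - mu_0) = (0.3729, 0.1583),
  (x̄ - mu_0)^T · [...] = (3.25)·(0.3729) + (3)·(0.1583) = 1.6869.

Step 5 — scale by n: T² = 4 · 1.6869 = 6.7477.

T² ≈ 6.7477
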